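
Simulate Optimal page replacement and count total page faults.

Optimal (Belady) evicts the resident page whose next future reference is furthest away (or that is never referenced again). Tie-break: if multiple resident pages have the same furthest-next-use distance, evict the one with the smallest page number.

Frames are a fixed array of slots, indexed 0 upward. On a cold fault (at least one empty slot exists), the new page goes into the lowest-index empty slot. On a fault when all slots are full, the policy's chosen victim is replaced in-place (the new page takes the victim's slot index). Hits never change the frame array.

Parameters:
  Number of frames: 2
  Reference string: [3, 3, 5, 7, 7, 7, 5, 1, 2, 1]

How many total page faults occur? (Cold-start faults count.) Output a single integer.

Step 0: ref 3 → FAULT, frames=[3,-]
Step 1: ref 3 → HIT, frames=[3,-]
Step 2: ref 5 → FAULT, frames=[3,5]
Step 3: ref 7 → FAULT (evict 3), frames=[7,5]
Step 4: ref 7 → HIT, frames=[7,5]
Step 5: ref 7 → HIT, frames=[7,5]
Step 6: ref 5 → HIT, frames=[7,5]
Step 7: ref 1 → FAULT (evict 5), frames=[7,1]
Step 8: ref 2 → FAULT (evict 7), frames=[2,1]
Step 9: ref 1 → HIT, frames=[2,1]
Total faults: 5

Answer: 5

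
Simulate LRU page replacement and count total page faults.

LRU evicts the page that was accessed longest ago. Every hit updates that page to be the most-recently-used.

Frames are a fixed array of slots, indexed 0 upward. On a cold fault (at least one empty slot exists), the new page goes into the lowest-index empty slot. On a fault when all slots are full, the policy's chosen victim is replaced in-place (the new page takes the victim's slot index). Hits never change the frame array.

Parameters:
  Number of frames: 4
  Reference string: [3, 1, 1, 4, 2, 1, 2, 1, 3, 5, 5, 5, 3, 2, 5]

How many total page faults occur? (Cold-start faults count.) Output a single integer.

Step 0: ref 3 → FAULT, frames=[3,-,-,-]
Step 1: ref 1 → FAULT, frames=[3,1,-,-]
Step 2: ref 1 → HIT, frames=[3,1,-,-]
Step 3: ref 4 → FAULT, frames=[3,1,4,-]
Step 4: ref 2 → FAULT, frames=[3,1,4,2]
Step 5: ref 1 → HIT, frames=[3,1,4,2]
Step 6: ref 2 → HIT, frames=[3,1,4,2]
Step 7: ref 1 → HIT, frames=[3,1,4,2]
Step 8: ref 3 → HIT, frames=[3,1,4,2]
Step 9: ref 5 → FAULT (evict 4), frames=[3,1,5,2]
Step 10: ref 5 → HIT, frames=[3,1,5,2]
Step 11: ref 5 → HIT, frames=[3,1,5,2]
Step 12: ref 3 → HIT, frames=[3,1,5,2]
Step 13: ref 2 → HIT, frames=[3,1,5,2]
Step 14: ref 5 → HIT, frames=[3,1,5,2]
Total faults: 5

Answer: 5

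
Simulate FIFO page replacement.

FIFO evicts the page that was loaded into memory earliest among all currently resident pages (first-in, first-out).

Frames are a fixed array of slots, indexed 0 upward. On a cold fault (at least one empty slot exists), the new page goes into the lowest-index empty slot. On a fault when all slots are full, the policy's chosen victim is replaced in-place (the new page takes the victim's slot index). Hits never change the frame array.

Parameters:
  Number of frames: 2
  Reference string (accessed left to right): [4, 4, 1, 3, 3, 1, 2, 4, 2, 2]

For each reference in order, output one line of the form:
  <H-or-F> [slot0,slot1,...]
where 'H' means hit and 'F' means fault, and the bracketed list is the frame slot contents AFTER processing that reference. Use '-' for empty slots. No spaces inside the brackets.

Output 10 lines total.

F [4,-]
H [4,-]
F [4,1]
F [3,1]
H [3,1]
H [3,1]
F [3,2]
F [4,2]
H [4,2]
H [4,2]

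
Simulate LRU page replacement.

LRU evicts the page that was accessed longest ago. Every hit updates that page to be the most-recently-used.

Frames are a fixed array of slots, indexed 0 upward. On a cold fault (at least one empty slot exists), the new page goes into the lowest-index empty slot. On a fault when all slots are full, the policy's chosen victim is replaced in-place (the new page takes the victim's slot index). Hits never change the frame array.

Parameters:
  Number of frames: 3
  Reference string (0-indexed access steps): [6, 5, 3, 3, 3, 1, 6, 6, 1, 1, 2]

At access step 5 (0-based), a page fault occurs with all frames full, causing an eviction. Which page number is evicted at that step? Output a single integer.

Answer: 6

Derivation:
Step 0: ref 6 -> FAULT, frames=[6,-,-]
Step 1: ref 5 -> FAULT, frames=[6,5,-]
Step 2: ref 3 -> FAULT, frames=[6,5,3]
Step 3: ref 3 -> HIT, frames=[6,5,3]
Step 4: ref 3 -> HIT, frames=[6,5,3]
Step 5: ref 1 -> FAULT, evict 6, frames=[1,5,3]
At step 5: evicted page 6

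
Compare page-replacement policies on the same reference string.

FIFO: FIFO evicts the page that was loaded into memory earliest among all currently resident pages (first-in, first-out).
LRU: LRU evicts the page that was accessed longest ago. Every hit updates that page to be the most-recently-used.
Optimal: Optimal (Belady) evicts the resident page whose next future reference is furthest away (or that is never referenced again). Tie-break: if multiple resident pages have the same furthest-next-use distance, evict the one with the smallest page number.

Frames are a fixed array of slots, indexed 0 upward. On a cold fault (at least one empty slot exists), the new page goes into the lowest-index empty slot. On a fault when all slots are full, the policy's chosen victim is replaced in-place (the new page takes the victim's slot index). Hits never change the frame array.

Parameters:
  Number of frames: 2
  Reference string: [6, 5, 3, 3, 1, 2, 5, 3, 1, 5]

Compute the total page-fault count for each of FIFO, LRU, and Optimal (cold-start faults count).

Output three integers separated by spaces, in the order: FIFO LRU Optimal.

Answer: 9 9 7

Derivation:
--- FIFO ---
  step 0: ref 6 -> FAULT, frames=[6,-] (faults so far: 1)
  step 1: ref 5 -> FAULT, frames=[6,5] (faults so far: 2)
  step 2: ref 3 -> FAULT, evict 6, frames=[3,5] (faults so far: 3)
  step 3: ref 3 -> HIT, frames=[3,5] (faults so far: 3)
  step 4: ref 1 -> FAULT, evict 5, frames=[3,1] (faults so far: 4)
  step 5: ref 2 -> FAULT, evict 3, frames=[2,1] (faults so far: 5)
  step 6: ref 5 -> FAULT, evict 1, frames=[2,5] (faults so far: 6)
  step 7: ref 3 -> FAULT, evict 2, frames=[3,5] (faults so far: 7)
  step 8: ref 1 -> FAULT, evict 5, frames=[3,1] (faults so far: 8)
  step 9: ref 5 -> FAULT, evict 3, frames=[5,1] (faults so far: 9)
  FIFO total faults: 9
--- LRU ---
  step 0: ref 6 -> FAULT, frames=[6,-] (faults so far: 1)
  step 1: ref 5 -> FAULT, frames=[6,5] (faults so far: 2)
  step 2: ref 3 -> FAULT, evict 6, frames=[3,5] (faults so far: 3)
  step 3: ref 3 -> HIT, frames=[3,5] (faults so far: 3)
  step 4: ref 1 -> FAULT, evict 5, frames=[3,1] (faults so far: 4)
  step 5: ref 2 -> FAULT, evict 3, frames=[2,1] (faults so far: 5)
  step 6: ref 5 -> FAULT, evict 1, frames=[2,5] (faults so far: 6)
  step 7: ref 3 -> FAULT, evict 2, frames=[3,5] (faults so far: 7)
  step 8: ref 1 -> FAULT, evict 5, frames=[3,1] (faults so far: 8)
  step 9: ref 5 -> FAULT, evict 3, frames=[5,1] (faults so far: 9)
  LRU total faults: 9
--- Optimal ---
  step 0: ref 6 -> FAULT, frames=[6,-] (faults so far: 1)
  step 1: ref 5 -> FAULT, frames=[6,5] (faults so far: 2)
  step 2: ref 3 -> FAULT, evict 6, frames=[3,5] (faults so far: 3)
  step 3: ref 3 -> HIT, frames=[3,5] (faults so far: 3)
  step 4: ref 1 -> FAULT, evict 3, frames=[1,5] (faults so far: 4)
  step 5: ref 2 -> FAULT, evict 1, frames=[2,5] (faults so far: 5)
  step 6: ref 5 -> HIT, frames=[2,5] (faults so far: 5)
  step 7: ref 3 -> FAULT, evict 2, frames=[3,5] (faults so far: 6)
  step 8: ref 1 -> FAULT, evict 3, frames=[1,5] (faults so far: 7)
  step 9: ref 5 -> HIT, frames=[1,5] (faults so far: 7)
  Optimal total faults: 7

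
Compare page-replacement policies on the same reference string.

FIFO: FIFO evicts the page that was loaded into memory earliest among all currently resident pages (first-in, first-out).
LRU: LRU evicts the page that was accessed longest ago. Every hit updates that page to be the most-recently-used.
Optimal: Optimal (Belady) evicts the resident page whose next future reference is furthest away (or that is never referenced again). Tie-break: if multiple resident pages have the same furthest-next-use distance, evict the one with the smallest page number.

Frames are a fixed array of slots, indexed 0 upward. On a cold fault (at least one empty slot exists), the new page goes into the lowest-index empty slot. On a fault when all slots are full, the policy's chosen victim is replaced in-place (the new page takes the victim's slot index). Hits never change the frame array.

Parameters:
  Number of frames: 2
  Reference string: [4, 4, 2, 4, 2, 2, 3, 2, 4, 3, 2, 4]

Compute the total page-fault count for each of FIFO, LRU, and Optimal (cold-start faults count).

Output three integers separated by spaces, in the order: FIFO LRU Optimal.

Answer: 5 7 5

Derivation:
--- FIFO ---
  step 0: ref 4 -> FAULT, frames=[4,-] (faults so far: 1)
  step 1: ref 4 -> HIT, frames=[4,-] (faults so far: 1)
  step 2: ref 2 -> FAULT, frames=[4,2] (faults so far: 2)
  step 3: ref 4 -> HIT, frames=[4,2] (faults so far: 2)
  step 4: ref 2 -> HIT, frames=[4,2] (faults so far: 2)
  step 5: ref 2 -> HIT, frames=[4,2] (faults so far: 2)
  step 6: ref 3 -> FAULT, evict 4, frames=[3,2] (faults so far: 3)
  step 7: ref 2 -> HIT, frames=[3,2] (faults so far: 3)
  step 8: ref 4 -> FAULT, evict 2, frames=[3,4] (faults so far: 4)
  step 9: ref 3 -> HIT, frames=[3,4] (faults so far: 4)
  step 10: ref 2 -> FAULT, evict 3, frames=[2,4] (faults so far: 5)
  step 11: ref 4 -> HIT, frames=[2,4] (faults so far: 5)
  FIFO total faults: 5
--- LRU ---
  step 0: ref 4 -> FAULT, frames=[4,-] (faults so far: 1)
  step 1: ref 4 -> HIT, frames=[4,-] (faults so far: 1)
  step 2: ref 2 -> FAULT, frames=[4,2] (faults so far: 2)
  step 3: ref 4 -> HIT, frames=[4,2] (faults so far: 2)
  step 4: ref 2 -> HIT, frames=[4,2] (faults so far: 2)
  step 5: ref 2 -> HIT, frames=[4,2] (faults so far: 2)
  step 6: ref 3 -> FAULT, evict 4, frames=[3,2] (faults so far: 3)
  step 7: ref 2 -> HIT, frames=[3,2] (faults so far: 3)
  step 8: ref 4 -> FAULT, evict 3, frames=[4,2] (faults so far: 4)
  step 9: ref 3 -> FAULT, evict 2, frames=[4,3] (faults so far: 5)
  step 10: ref 2 -> FAULT, evict 4, frames=[2,3] (faults so far: 6)
  step 11: ref 4 -> FAULT, evict 3, frames=[2,4] (faults so far: 7)
  LRU total faults: 7
--- Optimal ---
  step 0: ref 4 -> FAULT, frames=[4,-] (faults so far: 1)
  step 1: ref 4 -> HIT, frames=[4,-] (faults so far: 1)
  step 2: ref 2 -> FAULT, frames=[4,2] (faults so far: 2)
  step 3: ref 4 -> HIT, frames=[4,2] (faults so far: 2)
  step 4: ref 2 -> HIT, frames=[4,2] (faults so far: 2)
  step 5: ref 2 -> HIT, frames=[4,2] (faults so far: 2)
  step 6: ref 3 -> FAULT, evict 4, frames=[3,2] (faults so far: 3)
  step 7: ref 2 -> HIT, frames=[3,2] (faults so far: 3)
  step 8: ref 4 -> FAULT, evict 2, frames=[3,4] (faults so far: 4)
  step 9: ref 3 -> HIT, frames=[3,4] (faults so far: 4)
  step 10: ref 2 -> FAULT, evict 3, frames=[2,4] (faults so far: 5)
  step 11: ref 4 -> HIT, frames=[2,4] (faults so far: 5)
  Optimal total faults: 5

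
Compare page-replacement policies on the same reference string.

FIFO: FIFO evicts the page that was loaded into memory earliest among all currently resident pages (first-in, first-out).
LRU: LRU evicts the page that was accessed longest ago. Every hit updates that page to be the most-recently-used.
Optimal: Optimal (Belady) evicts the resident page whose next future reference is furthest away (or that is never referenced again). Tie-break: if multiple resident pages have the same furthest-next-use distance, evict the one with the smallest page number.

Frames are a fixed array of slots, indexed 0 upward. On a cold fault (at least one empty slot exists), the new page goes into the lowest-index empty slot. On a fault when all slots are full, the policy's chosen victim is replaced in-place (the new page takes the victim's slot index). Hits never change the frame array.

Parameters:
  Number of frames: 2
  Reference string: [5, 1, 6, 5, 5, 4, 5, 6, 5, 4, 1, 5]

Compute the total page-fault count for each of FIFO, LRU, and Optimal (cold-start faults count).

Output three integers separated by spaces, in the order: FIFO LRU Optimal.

Answer: 10 9 7

Derivation:
--- FIFO ---
  step 0: ref 5 -> FAULT, frames=[5,-] (faults so far: 1)
  step 1: ref 1 -> FAULT, frames=[5,1] (faults so far: 2)
  step 2: ref 6 -> FAULT, evict 5, frames=[6,1] (faults so far: 3)
  step 3: ref 5 -> FAULT, evict 1, frames=[6,5] (faults so far: 4)
  step 4: ref 5 -> HIT, frames=[6,5] (faults so far: 4)
  step 5: ref 4 -> FAULT, evict 6, frames=[4,5] (faults so far: 5)
  step 6: ref 5 -> HIT, frames=[4,5] (faults so far: 5)
  step 7: ref 6 -> FAULT, evict 5, frames=[4,6] (faults so far: 6)
  step 8: ref 5 -> FAULT, evict 4, frames=[5,6] (faults so far: 7)
  step 9: ref 4 -> FAULT, evict 6, frames=[5,4] (faults so far: 8)
  step 10: ref 1 -> FAULT, evict 5, frames=[1,4] (faults so far: 9)
  step 11: ref 5 -> FAULT, evict 4, frames=[1,5] (faults so far: 10)
  FIFO total faults: 10
--- LRU ---
  step 0: ref 5 -> FAULT, frames=[5,-] (faults so far: 1)
  step 1: ref 1 -> FAULT, frames=[5,1] (faults so far: 2)
  step 2: ref 6 -> FAULT, evict 5, frames=[6,1] (faults so far: 3)
  step 3: ref 5 -> FAULT, evict 1, frames=[6,5] (faults so far: 4)
  step 4: ref 5 -> HIT, frames=[6,5] (faults so far: 4)
  step 5: ref 4 -> FAULT, evict 6, frames=[4,5] (faults so far: 5)
  step 6: ref 5 -> HIT, frames=[4,5] (faults so far: 5)
  step 7: ref 6 -> FAULT, evict 4, frames=[6,5] (faults so far: 6)
  step 8: ref 5 -> HIT, frames=[6,5] (faults so far: 6)
  step 9: ref 4 -> FAULT, evict 6, frames=[4,5] (faults so far: 7)
  step 10: ref 1 -> FAULT, evict 5, frames=[4,1] (faults so far: 8)
  step 11: ref 5 -> FAULT, evict 4, frames=[5,1] (faults so far: 9)
  LRU total faults: 9
--- Optimal ---
  step 0: ref 5 -> FAULT, frames=[5,-] (faults so far: 1)
  step 1: ref 1 -> FAULT, frames=[5,1] (faults so far: 2)
  step 2: ref 6 -> FAULT, evict 1, frames=[5,6] (faults so far: 3)
  step 3: ref 5 -> HIT, frames=[5,6] (faults so far: 3)
  step 4: ref 5 -> HIT, frames=[5,6] (faults so far: 3)
  step 5: ref 4 -> FAULT, evict 6, frames=[5,4] (faults so far: 4)
  step 6: ref 5 -> HIT, frames=[5,4] (faults so far: 4)
  step 7: ref 6 -> FAULT, evict 4, frames=[5,6] (faults so far: 5)
  step 8: ref 5 -> HIT, frames=[5,6] (faults so far: 5)
  step 9: ref 4 -> FAULT, evict 6, frames=[5,4] (faults so far: 6)
  step 10: ref 1 -> FAULT, evict 4, frames=[5,1] (faults so far: 7)
  step 11: ref 5 -> HIT, frames=[5,1] (faults so far: 7)
  Optimal total faults: 7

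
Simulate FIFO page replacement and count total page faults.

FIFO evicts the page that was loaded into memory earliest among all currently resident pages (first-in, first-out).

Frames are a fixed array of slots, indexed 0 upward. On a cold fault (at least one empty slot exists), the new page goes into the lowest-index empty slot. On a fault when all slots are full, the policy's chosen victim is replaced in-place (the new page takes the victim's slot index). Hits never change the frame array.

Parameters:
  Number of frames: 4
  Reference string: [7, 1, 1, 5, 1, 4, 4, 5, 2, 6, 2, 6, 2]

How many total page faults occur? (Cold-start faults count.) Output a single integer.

Step 0: ref 7 → FAULT, frames=[7,-,-,-]
Step 1: ref 1 → FAULT, frames=[7,1,-,-]
Step 2: ref 1 → HIT, frames=[7,1,-,-]
Step 3: ref 5 → FAULT, frames=[7,1,5,-]
Step 4: ref 1 → HIT, frames=[7,1,5,-]
Step 5: ref 4 → FAULT, frames=[7,1,5,4]
Step 6: ref 4 → HIT, frames=[7,1,5,4]
Step 7: ref 5 → HIT, frames=[7,1,5,4]
Step 8: ref 2 → FAULT (evict 7), frames=[2,1,5,4]
Step 9: ref 6 → FAULT (evict 1), frames=[2,6,5,4]
Step 10: ref 2 → HIT, frames=[2,6,5,4]
Step 11: ref 6 → HIT, frames=[2,6,5,4]
Step 12: ref 2 → HIT, frames=[2,6,5,4]
Total faults: 6

Answer: 6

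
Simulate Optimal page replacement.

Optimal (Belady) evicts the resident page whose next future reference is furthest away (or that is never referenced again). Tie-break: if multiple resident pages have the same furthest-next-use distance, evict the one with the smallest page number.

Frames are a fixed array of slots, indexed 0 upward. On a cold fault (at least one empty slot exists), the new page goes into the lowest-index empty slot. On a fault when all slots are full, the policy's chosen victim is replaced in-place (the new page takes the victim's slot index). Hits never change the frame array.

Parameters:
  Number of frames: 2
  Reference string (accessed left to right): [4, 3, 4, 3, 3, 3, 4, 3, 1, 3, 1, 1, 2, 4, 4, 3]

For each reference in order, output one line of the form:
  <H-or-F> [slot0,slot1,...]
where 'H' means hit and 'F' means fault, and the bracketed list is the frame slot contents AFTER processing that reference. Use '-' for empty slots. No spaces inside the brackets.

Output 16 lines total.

F [4,-]
F [4,3]
H [4,3]
H [4,3]
H [4,3]
H [4,3]
H [4,3]
H [4,3]
F [1,3]
H [1,3]
H [1,3]
H [1,3]
F [2,3]
F [4,3]
H [4,3]
H [4,3]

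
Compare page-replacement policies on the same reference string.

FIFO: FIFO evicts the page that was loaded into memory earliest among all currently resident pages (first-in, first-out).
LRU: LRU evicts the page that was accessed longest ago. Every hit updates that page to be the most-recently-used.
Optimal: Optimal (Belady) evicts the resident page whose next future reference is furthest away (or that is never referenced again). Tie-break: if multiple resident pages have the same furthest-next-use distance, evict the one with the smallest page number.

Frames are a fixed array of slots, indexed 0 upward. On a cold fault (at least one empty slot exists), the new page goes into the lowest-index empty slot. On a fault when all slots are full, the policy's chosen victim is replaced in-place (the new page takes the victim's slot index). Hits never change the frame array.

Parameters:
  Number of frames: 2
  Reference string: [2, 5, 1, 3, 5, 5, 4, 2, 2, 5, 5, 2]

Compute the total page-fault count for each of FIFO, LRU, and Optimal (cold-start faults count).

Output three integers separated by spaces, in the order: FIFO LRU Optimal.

--- FIFO ---
  step 0: ref 2 -> FAULT, frames=[2,-] (faults so far: 1)
  step 1: ref 5 -> FAULT, frames=[2,5] (faults so far: 2)
  step 2: ref 1 -> FAULT, evict 2, frames=[1,5] (faults so far: 3)
  step 3: ref 3 -> FAULT, evict 5, frames=[1,3] (faults so far: 4)
  step 4: ref 5 -> FAULT, evict 1, frames=[5,3] (faults so far: 5)
  step 5: ref 5 -> HIT, frames=[5,3] (faults so far: 5)
  step 6: ref 4 -> FAULT, evict 3, frames=[5,4] (faults so far: 6)
  step 7: ref 2 -> FAULT, evict 5, frames=[2,4] (faults so far: 7)
  step 8: ref 2 -> HIT, frames=[2,4] (faults so far: 7)
  step 9: ref 5 -> FAULT, evict 4, frames=[2,5] (faults so far: 8)
  step 10: ref 5 -> HIT, frames=[2,5] (faults so far: 8)
  step 11: ref 2 -> HIT, frames=[2,5] (faults so far: 8)
  FIFO total faults: 8
--- LRU ---
  step 0: ref 2 -> FAULT, frames=[2,-] (faults so far: 1)
  step 1: ref 5 -> FAULT, frames=[2,5] (faults so far: 2)
  step 2: ref 1 -> FAULT, evict 2, frames=[1,5] (faults so far: 3)
  step 3: ref 3 -> FAULT, evict 5, frames=[1,3] (faults so far: 4)
  step 4: ref 5 -> FAULT, evict 1, frames=[5,3] (faults so far: 5)
  step 5: ref 5 -> HIT, frames=[5,3] (faults so far: 5)
  step 6: ref 4 -> FAULT, evict 3, frames=[5,4] (faults so far: 6)
  step 7: ref 2 -> FAULT, evict 5, frames=[2,4] (faults so far: 7)
  step 8: ref 2 -> HIT, frames=[2,4] (faults so far: 7)
  step 9: ref 5 -> FAULT, evict 4, frames=[2,5] (faults so far: 8)
  step 10: ref 5 -> HIT, frames=[2,5] (faults so far: 8)
  step 11: ref 2 -> HIT, frames=[2,5] (faults so far: 8)
  LRU total faults: 8
--- Optimal ---
  step 0: ref 2 -> FAULT, frames=[2,-] (faults so far: 1)
  step 1: ref 5 -> FAULT, frames=[2,5] (faults so far: 2)
  step 2: ref 1 -> FAULT, evict 2, frames=[1,5] (faults so far: 3)
  step 3: ref 3 -> FAULT, evict 1, frames=[3,5] (faults so far: 4)
  step 4: ref 5 -> HIT, frames=[3,5] (faults so far: 4)
  step 5: ref 5 -> HIT, frames=[3,5] (faults so far: 4)
  step 6: ref 4 -> FAULT, evict 3, frames=[4,5] (faults so far: 5)
  step 7: ref 2 -> FAULT, evict 4, frames=[2,5] (faults so far: 6)
  step 8: ref 2 -> HIT, frames=[2,5] (faults so far: 6)
  step 9: ref 5 -> HIT, frames=[2,5] (faults so far: 6)
  step 10: ref 5 -> HIT, frames=[2,5] (faults so far: 6)
  step 11: ref 2 -> HIT, frames=[2,5] (faults so far: 6)
  Optimal total faults: 6

Answer: 8 8 6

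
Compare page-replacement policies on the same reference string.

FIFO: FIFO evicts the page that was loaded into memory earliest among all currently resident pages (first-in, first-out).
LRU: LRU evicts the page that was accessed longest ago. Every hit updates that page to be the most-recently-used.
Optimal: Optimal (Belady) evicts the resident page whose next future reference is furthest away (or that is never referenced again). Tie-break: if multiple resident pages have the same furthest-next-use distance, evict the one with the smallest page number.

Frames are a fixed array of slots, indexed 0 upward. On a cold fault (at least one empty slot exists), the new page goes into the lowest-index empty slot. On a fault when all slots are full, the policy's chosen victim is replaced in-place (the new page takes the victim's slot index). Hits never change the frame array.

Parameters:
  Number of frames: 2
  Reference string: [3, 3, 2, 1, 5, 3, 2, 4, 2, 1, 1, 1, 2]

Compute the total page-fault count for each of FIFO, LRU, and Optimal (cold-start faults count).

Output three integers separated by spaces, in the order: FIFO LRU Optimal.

Answer: 9 8 7

Derivation:
--- FIFO ---
  step 0: ref 3 -> FAULT, frames=[3,-] (faults so far: 1)
  step 1: ref 3 -> HIT, frames=[3,-] (faults so far: 1)
  step 2: ref 2 -> FAULT, frames=[3,2] (faults so far: 2)
  step 3: ref 1 -> FAULT, evict 3, frames=[1,2] (faults so far: 3)
  step 4: ref 5 -> FAULT, evict 2, frames=[1,5] (faults so far: 4)
  step 5: ref 3 -> FAULT, evict 1, frames=[3,5] (faults so far: 5)
  step 6: ref 2 -> FAULT, evict 5, frames=[3,2] (faults so far: 6)
  step 7: ref 4 -> FAULT, evict 3, frames=[4,2] (faults so far: 7)
  step 8: ref 2 -> HIT, frames=[4,2] (faults so far: 7)
  step 9: ref 1 -> FAULT, evict 2, frames=[4,1] (faults so far: 8)
  step 10: ref 1 -> HIT, frames=[4,1] (faults so far: 8)
  step 11: ref 1 -> HIT, frames=[4,1] (faults so far: 8)
  step 12: ref 2 -> FAULT, evict 4, frames=[2,1] (faults so far: 9)
  FIFO total faults: 9
--- LRU ---
  step 0: ref 3 -> FAULT, frames=[3,-] (faults so far: 1)
  step 1: ref 3 -> HIT, frames=[3,-] (faults so far: 1)
  step 2: ref 2 -> FAULT, frames=[3,2] (faults so far: 2)
  step 3: ref 1 -> FAULT, evict 3, frames=[1,2] (faults so far: 3)
  step 4: ref 5 -> FAULT, evict 2, frames=[1,5] (faults so far: 4)
  step 5: ref 3 -> FAULT, evict 1, frames=[3,5] (faults so far: 5)
  step 6: ref 2 -> FAULT, evict 5, frames=[3,2] (faults so far: 6)
  step 7: ref 4 -> FAULT, evict 3, frames=[4,2] (faults so far: 7)
  step 8: ref 2 -> HIT, frames=[4,2] (faults so far: 7)
  step 9: ref 1 -> FAULT, evict 4, frames=[1,2] (faults so far: 8)
  step 10: ref 1 -> HIT, frames=[1,2] (faults so far: 8)
  step 11: ref 1 -> HIT, frames=[1,2] (faults so far: 8)
  step 12: ref 2 -> HIT, frames=[1,2] (faults so far: 8)
  LRU total faults: 8
--- Optimal ---
  step 0: ref 3 -> FAULT, frames=[3,-] (faults so far: 1)
  step 1: ref 3 -> HIT, frames=[3,-] (faults so far: 1)
  step 2: ref 2 -> FAULT, frames=[3,2] (faults so far: 2)
  step 3: ref 1 -> FAULT, evict 2, frames=[3,1] (faults so far: 3)
  step 4: ref 5 -> FAULT, evict 1, frames=[3,5] (faults so far: 4)
  step 5: ref 3 -> HIT, frames=[3,5] (faults so far: 4)
  step 6: ref 2 -> FAULT, evict 3, frames=[2,5] (faults so far: 5)
  step 7: ref 4 -> FAULT, evict 5, frames=[2,4] (faults so far: 6)
  step 8: ref 2 -> HIT, frames=[2,4] (faults so far: 6)
  step 9: ref 1 -> FAULT, evict 4, frames=[2,1] (faults so far: 7)
  step 10: ref 1 -> HIT, frames=[2,1] (faults so far: 7)
  step 11: ref 1 -> HIT, frames=[2,1] (faults so far: 7)
  step 12: ref 2 -> HIT, frames=[2,1] (faults so far: 7)
  Optimal total faults: 7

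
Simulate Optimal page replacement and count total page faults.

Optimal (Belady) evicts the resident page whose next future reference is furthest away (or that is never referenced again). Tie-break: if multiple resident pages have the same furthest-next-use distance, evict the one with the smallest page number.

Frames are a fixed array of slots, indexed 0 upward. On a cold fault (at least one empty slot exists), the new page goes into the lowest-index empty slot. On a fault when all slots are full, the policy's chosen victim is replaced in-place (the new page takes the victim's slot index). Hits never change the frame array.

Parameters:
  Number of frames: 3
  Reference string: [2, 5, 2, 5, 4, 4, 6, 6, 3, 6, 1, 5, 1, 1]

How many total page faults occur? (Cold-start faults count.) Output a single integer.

Step 0: ref 2 → FAULT, frames=[2,-,-]
Step 1: ref 5 → FAULT, frames=[2,5,-]
Step 2: ref 2 → HIT, frames=[2,5,-]
Step 3: ref 5 → HIT, frames=[2,5,-]
Step 4: ref 4 → FAULT, frames=[2,5,4]
Step 5: ref 4 → HIT, frames=[2,5,4]
Step 6: ref 6 → FAULT (evict 2), frames=[6,5,4]
Step 7: ref 6 → HIT, frames=[6,5,4]
Step 8: ref 3 → FAULT (evict 4), frames=[6,5,3]
Step 9: ref 6 → HIT, frames=[6,5,3]
Step 10: ref 1 → FAULT (evict 3), frames=[6,5,1]
Step 11: ref 5 → HIT, frames=[6,5,1]
Step 12: ref 1 → HIT, frames=[6,5,1]
Step 13: ref 1 → HIT, frames=[6,5,1]
Total faults: 6

Answer: 6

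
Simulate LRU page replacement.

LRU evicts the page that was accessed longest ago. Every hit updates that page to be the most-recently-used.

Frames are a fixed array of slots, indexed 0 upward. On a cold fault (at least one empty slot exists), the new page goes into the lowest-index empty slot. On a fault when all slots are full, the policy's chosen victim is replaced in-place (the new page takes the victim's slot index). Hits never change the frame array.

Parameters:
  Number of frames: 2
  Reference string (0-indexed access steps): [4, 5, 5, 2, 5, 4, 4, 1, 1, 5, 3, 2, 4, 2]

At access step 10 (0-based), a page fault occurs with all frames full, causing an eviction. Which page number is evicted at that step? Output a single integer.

Answer: 1

Derivation:
Step 0: ref 4 -> FAULT, frames=[4,-]
Step 1: ref 5 -> FAULT, frames=[4,5]
Step 2: ref 5 -> HIT, frames=[4,5]
Step 3: ref 2 -> FAULT, evict 4, frames=[2,5]
Step 4: ref 5 -> HIT, frames=[2,5]
Step 5: ref 4 -> FAULT, evict 2, frames=[4,5]
Step 6: ref 4 -> HIT, frames=[4,5]
Step 7: ref 1 -> FAULT, evict 5, frames=[4,1]
Step 8: ref 1 -> HIT, frames=[4,1]
Step 9: ref 5 -> FAULT, evict 4, frames=[5,1]
Step 10: ref 3 -> FAULT, evict 1, frames=[5,3]
At step 10: evicted page 1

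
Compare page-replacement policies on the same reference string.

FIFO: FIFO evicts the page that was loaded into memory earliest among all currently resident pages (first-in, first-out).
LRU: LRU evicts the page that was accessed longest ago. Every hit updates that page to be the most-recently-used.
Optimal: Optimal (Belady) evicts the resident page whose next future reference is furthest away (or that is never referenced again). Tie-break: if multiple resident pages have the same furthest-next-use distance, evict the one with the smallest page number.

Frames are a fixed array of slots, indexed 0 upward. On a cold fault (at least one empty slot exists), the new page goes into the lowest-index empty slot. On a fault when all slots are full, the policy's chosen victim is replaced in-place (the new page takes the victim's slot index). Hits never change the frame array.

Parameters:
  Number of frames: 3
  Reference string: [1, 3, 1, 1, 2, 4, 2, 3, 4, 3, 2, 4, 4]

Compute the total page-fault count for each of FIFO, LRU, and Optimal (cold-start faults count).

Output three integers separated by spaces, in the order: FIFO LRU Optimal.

Answer: 4 5 4

Derivation:
--- FIFO ---
  step 0: ref 1 -> FAULT, frames=[1,-,-] (faults so far: 1)
  step 1: ref 3 -> FAULT, frames=[1,3,-] (faults so far: 2)
  step 2: ref 1 -> HIT, frames=[1,3,-] (faults so far: 2)
  step 3: ref 1 -> HIT, frames=[1,3,-] (faults so far: 2)
  step 4: ref 2 -> FAULT, frames=[1,3,2] (faults so far: 3)
  step 5: ref 4 -> FAULT, evict 1, frames=[4,3,2] (faults so far: 4)
  step 6: ref 2 -> HIT, frames=[4,3,2] (faults so far: 4)
  step 7: ref 3 -> HIT, frames=[4,3,2] (faults so far: 4)
  step 8: ref 4 -> HIT, frames=[4,3,2] (faults so far: 4)
  step 9: ref 3 -> HIT, frames=[4,3,2] (faults so far: 4)
  step 10: ref 2 -> HIT, frames=[4,3,2] (faults so far: 4)
  step 11: ref 4 -> HIT, frames=[4,3,2] (faults so far: 4)
  step 12: ref 4 -> HIT, frames=[4,3,2] (faults so far: 4)
  FIFO total faults: 4
--- LRU ---
  step 0: ref 1 -> FAULT, frames=[1,-,-] (faults so far: 1)
  step 1: ref 3 -> FAULT, frames=[1,3,-] (faults so far: 2)
  step 2: ref 1 -> HIT, frames=[1,3,-] (faults so far: 2)
  step 3: ref 1 -> HIT, frames=[1,3,-] (faults so far: 2)
  step 4: ref 2 -> FAULT, frames=[1,3,2] (faults so far: 3)
  step 5: ref 4 -> FAULT, evict 3, frames=[1,4,2] (faults so far: 4)
  step 6: ref 2 -> HIT, frames=[1,4,2] (faults so far: 4)
  step 7: ref 3 -> FAULT, evict 1, frames=[3,4,2] (faults so far: 5)
  step 8: ref 4 -> HIT, frames=[3,4,2] (faults so far: 5)
  step 9: ref 3 -> HIT, frames=[3,4,2] (faults so far: 5)
  step 10: ref 2 -> HIT, frames=[3,4,2] (faults so far: 5)
  step 11: ref 4 -> HIT, frames=[3,4,2] (faults so far: 5)
  step 12: ref 4 -> HIT, frames=[3,4,2] (faults so far: 5)
  LRU total faults: 5
--- Optimal ---
  step 0: ref 1 -> FAULT, frames=[1,-,-] (faults so far: 1)
  step 1: ref 3 -> FAULT, frames=[1,3,-] (faults so far: 2)
  step 2: ref 1 -> HIT, frames=[1,3,-] (faults so far: 2)
  step 3: ref 1 -> HIT, frames=[1,3,-] (faults so far: 2)
  step 4: ref 2 -> FAULT, frames=[1,3,2] (faults so far: 3)
  step 5: ref 4 -> FAULT, evict 1, frames=[4,3,2] (faults so far: 4)
  step 6: ref 2 -> HIT, frames=[4,3,2] (faults so far: 4)
  step 7: ref 3 -> HIT, frames=[4,3,2] (faults so far: 4)
  step 8: ref 4 -> HIT, frames=[4,3,2] (faults so far: 4)
  step 9: ref 3 -> HIT, frames=[4,3,2] (faults so far: 4)
  step 10: ref 2 -> HIT, frames=[4,3,2] (faults so far: 4)
  step 11: ref 4 -> HIT, frames=[4,3,2] (faults so far: 4)
  step 12: ref 4 -> HIT, frames=[4,3,2] (faults so far: 4)
  Optimal total faults: 4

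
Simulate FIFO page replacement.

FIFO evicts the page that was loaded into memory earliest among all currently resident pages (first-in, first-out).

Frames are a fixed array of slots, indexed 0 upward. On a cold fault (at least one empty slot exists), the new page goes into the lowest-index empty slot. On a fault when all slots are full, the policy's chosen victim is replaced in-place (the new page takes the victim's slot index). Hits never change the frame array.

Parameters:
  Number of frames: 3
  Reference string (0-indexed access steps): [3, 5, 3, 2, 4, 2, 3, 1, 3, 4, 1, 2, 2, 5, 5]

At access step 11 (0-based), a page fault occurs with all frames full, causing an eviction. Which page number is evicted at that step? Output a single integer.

Step 0: ref 3 -> FAULT, frames=[3,-,-]
Step 1: ref 5 -> FAULT, frames=[3,5,-]
Step 2: ref 3 -> HIT, frames=[3,5,-]
Step 3: ref 2 -> FAULT, frames=[3,5,2]
Step 4: ref 4 -> FAULT, evict 3, frames=[4,5,2]
Step 5: ref 2 -> HIT, frames=[4,5,2]
Step 6: ref 3 -> FAULT, evict 5, frames=[4,3,2]
Step 7: ref 1 -> FAULT, evict 2, frames=[4,3,1]
Step 8: ref 3 -> HIT, frames=[4,3,1]
Step 9: ref 4 -> HIT, frames=[4,3,1]
Step 10: ref 1 -> HIT, frames=[4,3,1]
Step 11: ref 2 -> FAULT, evict 4, frames=[2,3,1]
At step 11: evicted page 4

Answer: 4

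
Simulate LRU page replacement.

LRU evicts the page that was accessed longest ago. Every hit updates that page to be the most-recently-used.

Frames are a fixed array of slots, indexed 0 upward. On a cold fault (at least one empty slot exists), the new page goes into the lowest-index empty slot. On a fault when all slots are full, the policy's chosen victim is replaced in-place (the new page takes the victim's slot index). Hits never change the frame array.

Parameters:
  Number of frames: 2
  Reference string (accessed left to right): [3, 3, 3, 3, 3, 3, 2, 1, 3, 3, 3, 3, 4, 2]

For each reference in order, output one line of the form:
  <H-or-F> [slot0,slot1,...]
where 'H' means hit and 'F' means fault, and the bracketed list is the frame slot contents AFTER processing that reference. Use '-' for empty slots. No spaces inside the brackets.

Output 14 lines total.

F [3,-]
H [3,-]
H [3,-]
H [3,-]
H [3,-]
H [3,-]
F [3,2]
F [1,2]
F [1,3]
H [1,3]
H [1,3]
H [1,3]
F [4,3]
F [4,2]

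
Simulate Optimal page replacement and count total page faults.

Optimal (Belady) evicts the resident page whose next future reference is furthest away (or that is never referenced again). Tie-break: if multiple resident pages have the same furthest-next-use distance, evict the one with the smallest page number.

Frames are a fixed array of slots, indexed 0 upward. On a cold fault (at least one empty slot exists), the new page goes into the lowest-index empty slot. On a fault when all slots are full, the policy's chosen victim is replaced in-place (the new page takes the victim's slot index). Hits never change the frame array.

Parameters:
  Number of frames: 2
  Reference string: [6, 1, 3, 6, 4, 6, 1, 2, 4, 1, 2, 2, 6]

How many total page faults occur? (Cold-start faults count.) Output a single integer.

Answer: 8

Derivation:
Step 0: ref 6 → FAULT, frames=[6,-]
Step 1: ref 1 → FAULT, frames=[6,1]
Step 2: ref 3 → FAULT (evict 1), frames=[6,3]
Step 3: ref 6 → HIT, frames=[6,3]
Step 4: ref 4 → FAULT (evict 3), frames=[6,4]
Step 5: ref 6 → HIT, frames=[6,4]
Step 6: ref 1 → FAULT (evict 6), frames=[1,4]
Step 7: ref 2 → FAULT (evict 1), frames=[2,4]
Step 8: ref 4 → HIT, frames=[2,4]
Step 9: ref 1 → FAULT (evict 4), frames=[2,1]
Step 10: ref 2 → HIT, frames=[2,1]
Step 11: ref 2 → HIT, frames=[2,1]
Step 12: ref 6 → FAULT (evict 1), frames=[2,6]
Total faults: 8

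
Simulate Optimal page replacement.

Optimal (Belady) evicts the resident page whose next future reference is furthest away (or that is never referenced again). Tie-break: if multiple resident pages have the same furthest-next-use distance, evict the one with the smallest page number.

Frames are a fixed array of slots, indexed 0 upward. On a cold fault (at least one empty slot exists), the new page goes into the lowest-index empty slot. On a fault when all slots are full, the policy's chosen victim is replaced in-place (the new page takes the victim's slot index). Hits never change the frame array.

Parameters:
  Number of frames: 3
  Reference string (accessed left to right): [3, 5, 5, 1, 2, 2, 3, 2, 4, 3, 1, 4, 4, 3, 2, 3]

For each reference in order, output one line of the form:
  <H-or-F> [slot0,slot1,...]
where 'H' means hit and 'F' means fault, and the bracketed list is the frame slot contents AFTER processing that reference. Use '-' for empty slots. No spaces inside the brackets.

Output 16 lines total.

F [3,-,-]
F [3,5,-]
H [3,5,-]
F [3,5,1]
F [3,2,1]
H [3,2,1]
H [3,2,1]
H [3,2,1]
F [3,4,1]
H [3,4,1]
H [3,4,1]
H [3,4,1]
H [3,4,1]
H [3,4,1]
F [3,4,2]
H [3,4,2]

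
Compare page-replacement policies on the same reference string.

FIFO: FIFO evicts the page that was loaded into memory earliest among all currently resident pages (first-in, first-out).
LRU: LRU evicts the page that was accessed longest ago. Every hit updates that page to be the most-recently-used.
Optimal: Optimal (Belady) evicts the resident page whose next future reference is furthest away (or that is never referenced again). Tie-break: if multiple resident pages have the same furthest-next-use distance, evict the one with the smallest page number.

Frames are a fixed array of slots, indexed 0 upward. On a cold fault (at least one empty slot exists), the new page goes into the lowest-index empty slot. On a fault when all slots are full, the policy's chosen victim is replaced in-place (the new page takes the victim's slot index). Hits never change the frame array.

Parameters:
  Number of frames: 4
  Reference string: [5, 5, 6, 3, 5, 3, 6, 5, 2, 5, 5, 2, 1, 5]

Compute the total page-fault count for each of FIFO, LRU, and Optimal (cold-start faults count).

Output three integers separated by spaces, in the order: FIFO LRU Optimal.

--- FIFO ---
  step 0: ref 5 -> FAULT, frames=[5,-,-,-] (faults so far: 1)
  step 1: ref 5 -> HIT, frames=[5,-,-,-] (faults so far: 1)
  step 2: ref 6 -> FAULT, frames=[5,6,-,-] (faults so far: 2)
  step 3: ref 3 -> FAULT, frames=[5,6,3,-] (faults so far: 3)
  step 4: ref 5 -> HIT, frames=[5,6,3,-] (faults so far: 3)
  step 5: ref 3 -> HIT, frames=[5,6,3,-] (faults so far: 3)
  step 6: ref 6 -> HIT, frames=[5,6,3,-] (faults so far: 3)
  step 7: ref 5 -> HIT, frames=[5,6,3,-] (faults so far: 3)
  step 8: ref 2 -> FAULT, frames=[5,6,3,2] (faults so far: 4)
  step 9: ref 5 -> HIT, frames=[5,6,3,2] (faults so far: 4)
  step 10: ref 5 -> HIT, frames=[5,6,3,2] (faults so far: 4)
  step 11: ref 2 -> HIT, frames=[5,6,3,2] (faults so far: 4)
  step 12: ref 1 -> FAULT, evict 5, frames=[1,6,3,2] (faults so far: 5)
  step 13: ref 5 -> FAULT, evict 6, frames=[1,5,3,2] (faults so far: 6)
  FIFO total faults: 6
--- LRU ---
  step 0: ref 5 -> FAULT, frames=[5,-,-,-] (faults so far: 1)
  step 1: ref 5 -> HIT, frames=[5,-,-,-] (faults so far: 1)
  step 2: ref 6 -> FAULT, frames=[5,6,-,-] (faults so far: 2)
  step 3: ref 3 -> FAULT, frames=[5,6,3,-] (faults so far: 3)
  step 4: ref 5 -> HIT, frames=[5,6,3,-] (faults so far: 3)
  step 5: ref 3 -> HIT, frames=[5,6,3,-] (faults so far: 3)
  step 6: ref 6 -> HIT, frames=[5,6,3,-] (faults so far: 3)
  step 7: ref 5 -> HIT, frames=[5,6,3,-] (faults so far: 3)
  step 8: ref 2 -> FAULT, frames=[5,6,3,2] (faults so far: 4)
  step 9: ref 5 -> HIT, frames=[5,6,3,2] (faults so far: 4)
  step 10: ref 5 -> HIT, frames=[5,6,3,2] (faults so far: 4)
  step 11: ref 2 -> HIT, frames=[5,6,3,2] (faults so far: 4)
  step 12: ref 1 -> FAULT, evict 3, frames=[5,6,1,2] (faults so far: 5)
  step 13: ref 5 -> HIT, frames=[5,6,1,2] (faults so far: 5)
  LRU total faults: 5
--- Optimal ---
  step 0: ref 5 -> FAULT, frames=[5,-,-,-] (faults so far: 1)
  step 1: ref 5 -> HIT, frames=[5,-,-,-] (faults so far: 1)
  step 2: ref 6 -> FAULT, frames=[5,6,-,-] (faults so far: 2)
  step 3: ref 3 -> FAULT, frames=[5,6,3,-] (faults so far: 3)
  step 4: ref 5 -> HIT, frames=[5,6,3,-] (faults so far: 3)
  step 5: ref 3 -> HIT, frames=[5,6,3,-] (faults so far: 3)
  step 6: ref 6 -> HIT, frames=[5,6,3,-] (faults so far: 3)
  step 7: ref 5 -> HIT, frames=[5,6,3,-] (faults so far: 3)
  step 8: ref 2 -> FAULT, frames=[5,6,3,2] (faults so far: 4)
  step 9: ref 5 -> HIT, frames=[5,6,3,2] (faults so far: 4)
  step 10: ref 5 -> HIT, frames=[5,6,3,2] (faults so far: 4)
  step 11: ref 2 -> HIT, frames=[5,6,3,2] (faults so far: 4)
  step 12: ref 1 -> FAULT, evict 2, frames=[5,6,3,1] (faults so far: 5)
  step 13: ref 5 -> HIT, frames=[5,6,3,1] (faults so far: 5)
  Optimal total faults: 5

Answer: 6 5 5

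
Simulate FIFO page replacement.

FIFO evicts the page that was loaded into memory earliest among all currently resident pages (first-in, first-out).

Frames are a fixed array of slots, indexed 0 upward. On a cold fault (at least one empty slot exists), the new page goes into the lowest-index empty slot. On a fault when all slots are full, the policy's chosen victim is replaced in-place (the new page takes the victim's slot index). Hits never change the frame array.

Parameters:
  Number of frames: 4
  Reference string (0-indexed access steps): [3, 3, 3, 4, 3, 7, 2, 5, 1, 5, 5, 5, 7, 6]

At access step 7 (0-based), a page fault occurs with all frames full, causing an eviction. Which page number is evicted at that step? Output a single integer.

Step 0: ref 3 -> FAULT, frames=[3,-,-,-]
Step 1: ref 3 -> HIT, frames=[3,-,-,-]
Step 2: ref 3 -> HIT, frames=[3,-,-,-]
Step 3: ref 4 -> FAULT, frames=[3,4,-,-]
Step 4: ref 3 -> HIT, frames=[3,4,-,-]
Step 5: ref 7 -> FAULT, frames=[3,4,7,-]
Step 6: ref 2 -> FAULT, frames=[3,4,7,2]
Step 7: ref 5 -> FAULT, evict 3, frames=[5,4,7,2]
At step 7: evicted page 3

Answer: 3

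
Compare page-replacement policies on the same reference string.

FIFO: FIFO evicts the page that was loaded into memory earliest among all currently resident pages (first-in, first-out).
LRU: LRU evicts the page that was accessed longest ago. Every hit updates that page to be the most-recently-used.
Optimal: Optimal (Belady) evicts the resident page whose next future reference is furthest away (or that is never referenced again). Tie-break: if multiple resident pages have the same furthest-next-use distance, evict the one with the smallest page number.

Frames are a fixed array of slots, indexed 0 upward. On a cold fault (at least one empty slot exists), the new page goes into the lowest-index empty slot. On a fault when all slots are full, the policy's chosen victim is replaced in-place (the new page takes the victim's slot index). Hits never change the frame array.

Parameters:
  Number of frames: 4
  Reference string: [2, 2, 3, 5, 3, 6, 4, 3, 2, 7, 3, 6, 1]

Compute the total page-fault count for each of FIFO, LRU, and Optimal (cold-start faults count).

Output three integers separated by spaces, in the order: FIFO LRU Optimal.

Answer: 10 9 7

Derivation:
--- FIFO ---
  step 0: ref 2 -> FAULT, frames=[2,-,-,-] (faults so far: 1)
  step 1: ref 2 -> HIT, frames=[2,-,-,-] (faults so far: 1)
  step 2: ref 3 -> FAULT, frames=[2,3,-,-] (faults so far: 2)
  step 3: ref 5 -> FAULT, frames=[2,3,5,-] (faults so far: 3)
  step 4: ref 3 -> HIT, frames=[2,3,5,-] (faults so far: 3)
  step 5: ref 6 -> FAULT, frames=[2,3,5,6] (faults so far: 4)
  step 6: ref 4 -> FAULT, evict 2, frames=[4,3,5,6] (faults so far: 5)
  step 7: ref 3 -> HIT, frames=[4,3,5,6] (faults so far: 5)
  step 8: ref 2 -> FAULT, evict 3, frames=[4,2,5,6] (faults so far: 6)
  step 9: ref 7 -> FAULT, evict 5, frames=[4,2,7,6] (faults so far: 7)
  step 10: ref 3 -> FAULT, evict 6, frames=[4,2,7,3] (faults so far: 8)
  step 11: ref 6 -> FAULT, evict 4, frames=[6,2,7,3] (faults so far: 9)
  step 12: ref 1 -> FAULT, evict 2, frames=[6,1,7,3] (faults so far: 10)
  FIFO total faults: 10
--- LRU ---
  step 0: ref 2 -> FAULT, frames=[2,-,-,-] (faults so far: 1)
  step 1: ref 2 -> HIT, frames=[2,-,-,-] (faults so far: 1)
  step 2: ref 3 -> FAULT, frames=[2,3,-,-] (faults so far: 2)
  step 3: ref 5 -> FAULT, frames=[2,3,5,-] (faults so far: 3)
  step 4: ref 3 -> HIT, frames=[2,3,5,-] (faults so far: 3)
  step 5: ref 6 -> FAULT, frames=[2,3,5,6] (faults so far: 4)
  step 6: ref 4 -> FAULT, evict 2, frames=[4,3,5,6] (faults so far: 5)
  step 7: ref 3 -> HIT, frames=[4,3,5,6] (faults so far: 5)
  step 8: ref 2 -> FAULT, evict 5, frames=[4,3,2,6] (faults so far: 6)
  step 9: ref 7 -> FAULT, evict 6, frames=[4,3,2,7] (faults so far: 7)
  step 10: ref 3 -> HIT, frames=[4,3,2,7] (faults so far: 7)
  step 11: ref 6 -> FAULT, evict 4, frames=[6,3,2,7] (faults so far: 8)
  step 12: ref 1 -> FAULT, evict 2, frames=[6,3,1,7] (faults so far: 9)
  LRU total faults: 9
--- Optimal ---
  step 0: ref 2 -> FAULT, frames=[2,-,-,-] (faults so far: 1)
  step 1: ref 2 -> HIT, frames=[2,-,-,-] (faults so far: 1)
  step 2: ref 3 -> FAULT, frames=[2,3,-,-] (faults so far: 2)
  step 3: ref 5 -> FAULT, frames=[2,3,5,-] (faults so far: 3)
  step 4: ref 3 -> HIT, frames=[2,3,5,-] (faults so far: 3)
  step 5: ref 6 -> FAULT, frames=[2,3,5,6] (faults so far: 4)
  step 6: ref 4 -> FAULT, evict 5, frames=[2,3,4,6] (faults so far: 5)
  step 7: ref 3 -> HIT, frames=[2,3,4,6] (faults so far: 5)
  step 8: ref 2 -> HIT, frames=[2,3,4,6] (faults so far: 5)
  step 9: ref 7 -> FAULT, evict 2, frames=[7,3,4,6] (faults so far: 6)
  step 10: ref 3 -> HIT, frames=[7,3,4,6] (faults so far: 6)
  step 11: ref 6 -> HIT, frames=[7,3,4,6] (faults so far: 6)
  step 12: ref 1 -> FAULT, evict 3, frames=[7,1,4,6] (faults so far: 7)
  Optimal total faults: 7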